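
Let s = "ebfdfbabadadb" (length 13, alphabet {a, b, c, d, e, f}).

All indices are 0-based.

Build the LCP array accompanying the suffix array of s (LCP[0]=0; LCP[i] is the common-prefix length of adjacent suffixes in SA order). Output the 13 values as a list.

rank | idx | suffix
   0 |   6 | abadadb
   1 |   8 | adadb
   2 |  10 | adb
   3 |  12 | b
   4 |   5 | babadadb
   5 |   7 | badadb
   6 |   1 | bfdfbabadadb
   7 |   9 | dadb
   8 |  11 | db
   9 |   3 | dfbabadadb
  10 |   0 | ebfdfbabadadb
  11 |   4 | fbabadadb
  12 |   2 | fdfbabadadb

SA = [6, 8, 10, 12, 5, 7, 1, 9, 11, 3, 0, 4, 2]
[i] adj suffixes → lcp
  [1] 6/8 → 1 ('a')
  [2] 8/10 → 2 ('ad')
  [3] 10/12 → 0 ('')
  [4] 12/5 → 1 ('b')
  [5] 5/7 → 2 ('ba')
  [6] 7/1 → 1 ('b')
  [7] 1/9 → 0 ('')
  [8] 9/11 → 1 ('d')
  [9] 11/3 → 1 ('d')
  [10] 3/0 → 0 ('')
  [11] 0/4 → 0 ('')
  [12] 4/2 → 1 ('f')

[0, 1, 2, 0, 1, 2, 1, 0, 1, 1, 0, 0, 1]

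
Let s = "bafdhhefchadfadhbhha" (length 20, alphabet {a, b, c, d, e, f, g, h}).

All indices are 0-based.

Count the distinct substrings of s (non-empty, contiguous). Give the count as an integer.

rank | idx | suffix
   0 |  19 | a
   1 |  10 | adfadhbhha
   2 |  13 | adhbhha
   3 |   1 | afdhhefchadfadhbhha
   4 |   0 | bafdhhefchadfadhbhha
   5 |  16 | bhha
   6 |   8 | chadfadhbhha
   7 |  11 | dfadhbhha
   8 |  14 | dhbhha
   9 |   3 | dhhefchadfadhbhha
  10 |   6 | efchadfadhbhha
  11 |  12 | fadhbhha
  12 |   7 | fchadfadhbhha
  13 |   2 | fdhhefchadfadhbhha
  14 |  18 | ha
  15 |   9 | hadfadhbhha
  16 |  15 | hbhha
  17 |   5 | hefchadfadhbhha
  18 |  17 | hha
  19 |   4 | hhefchadfadhbhha

SA = [19, 10, 13, 1, 0, 16, 8, 11, 14, 3, 6, 12, 7, 2, 18, 9, 15, 5, 17, 4]
i: (SA[i-1],SA[i]) lcp shared
  1: (19,10) 1 'a'
  2: (10,13) 2 'ad'
  3: (13,1) 1 'a'
  4: (1,0) 0 ''
  5: (0,16) 1 'b'
  6: (16,8) 0 ''
  7: (8,11) 0 ''
  8: (11,14) 1 'd'
  9: (14,3) 2 'dh'
  10: (3,6) 0 ''
  11: (6,12) 0 ''
  12: (12,7) 1 'f'
  13: (7,2) 1 'f'
  14: (2,18) 0 ''
  15: (18,9) 2 'ha'
  16: (9,15) 1 'h'
  17: (15,5) 1 'h'
  18: (5,17) 1 'h'
  19: (17,4) 2 'hh'

n(n+1)/2 = 20·21/2 = 210
Σ LCP = 0 + 1 + 2 + 1 + 0 + 1 + 0 + 0 + 1 + 2 + 0 + 0 + 1 + 1 + 0 + 2 + 1 + 1 + 1 + 2 = 17
distinct = 210 − 17 = 193

193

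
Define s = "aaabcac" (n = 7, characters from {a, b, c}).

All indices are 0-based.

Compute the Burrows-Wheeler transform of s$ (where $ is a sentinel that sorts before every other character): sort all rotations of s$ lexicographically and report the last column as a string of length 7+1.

c$aacaab

rank  rotation  last
    0  $aaabcac  c
    1  aaabcac$  $
    2  aabcac$a  a
    3  abcac$aa  a
    4  ac$aaabc  c
    5  bcac$aaa  a
    6  c$aaabca  a
    7  cac$aaab  b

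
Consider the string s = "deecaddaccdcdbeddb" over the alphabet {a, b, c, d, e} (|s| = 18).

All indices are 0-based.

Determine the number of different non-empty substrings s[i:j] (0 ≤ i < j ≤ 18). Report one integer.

rank→(start, suffix):
  0 → (7, 'accdcdbeddb')
  1 → (4, 'addaccdcdbeddb')
  2 → (17, 'b')
  3 → (13, 'beddb')
  4 → (3, 'caddaccdcdbeddb')
  5 → (8, 'ccdcdbeddb')
  6 → (11, 'cdbeddb')
  7 → (9, 'cdcdbeddb')
  8 → (6, 'daccdcdbeddb')
  9 → (16, 'db')
  10 → (12, 'dbeddb')
  11 → (10, 'dcdbeddb')
  12 → (5, 'ddaccdcdbeddb')
  13 → (15, 'ddb')
  14 → (0, 'deecaddaccdcdbeddb')
  15 → (2, 'ecaddaccdcdbeddb')
  16 → (14, 'eddb')
  17 → (1, 'eecaddaccdcdbeddb')

SA = [7, 4, 17, 13, 3, 8, 11, 9, 6, 16, 12, 10, 5, 15, 0, 2, 14, 1]
i: (SA[i-1],SA[i]) lcp shared
  1: (7,4) 1 'a'
  2: (4,17) 0 ''
  3: (17,13) 1 'b'
  4: (13,3) 0 ''
  5: (3,8) 1 'c'
  6: (8,11) 1 'c'
  7: (11,9) 2 'cd'
  8: (9,6) 0 ''
  9: (6,16) 1 'd'
  10: (16,12) 2 'db'
  11: (12,10) 1 'd'
  12: (10,5) 1 'd'
  13: (5,15) 2 'dd'
  14: (15,0) 1 'd'
  15: (0,2) 0 ''
  16: (2,14) 1 'e'
  17: (14,1) 1 'e'

n(n+1)/2 = 18·19/2 = 171
Σ LCP = 0 + 1 + 0 + 1 + 0 + 1 + 1 + 2 + 0 + 1 + 2 + 1 + 1 + 2 + 1 + 0 + 1 + 1 = 16
distinct = 171 − 16 = 155

155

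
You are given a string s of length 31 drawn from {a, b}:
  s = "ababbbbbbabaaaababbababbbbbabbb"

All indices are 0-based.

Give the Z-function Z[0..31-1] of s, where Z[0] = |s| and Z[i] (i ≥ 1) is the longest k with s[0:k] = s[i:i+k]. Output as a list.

Z[0]=31
i=1: i≥r, start 0; Z[1]=0
i=2: i≥r, start 0; Z[2]=2 scan→box=[2,4)
i=3: min(r-i=1, Z[1]=0)=0; Z[3]=0
i=4: i≥r, start 0; Z[4]=0
i=5: i≥r, start 0; Z[5]=0
i=6: i≥r, start 0; Z[6]=0
i=7: i≥r, start 0; Z[7]=0
i=8: i≥r, start 0; Z[8]=0
i=9: i≥r, start 0; Z[9]=3 scan→box=[9,12)
i=10: min(r-i=2, Z[1]=0)=0; Z[10]=0
i=11: min(r-i=1, Z[2]=2)=1; Z[11]=1
i=12: i≥r, start 0; Z[12]=1 scan→box=[12,13)
i=13: i≥r, start 0; Z[13]=1 scan→box=[13,14)
i=14: i≥r, start 0; Z[14]=5 scan→box=[14,19)
i=15: min(r-i=4, Z[1]=0)=0; Z[15]=0
i=16: min(r-i=3, Z[2]=2)=2; Z[16]=2
i=17: min(r-i=2, Z[3]=0)=0; Z[17]=0
i=18: min(r-i=1, Z[4]=0)=0; Z[18]=0
i=19: i≥r, start 0; Z[19]=8 scan→box=[19,27)
i=20: min(r-i=7, Z[1]=0)=0; Z[20]=0
i=21: min(r-i=6, Z[2]=2)=2; Z[21]=2
i=22: min(r-i=5, Z[3]=0)=0; Z[22]=0
i=23: min(r-i=4, Z[4]=0)=0; Z[23]=0
i=24: min(r-i=3, Z[5]=0)=0; Z[24]=0
i=25: min(r-i=2, Z[6]=0)=0; Z[25]=0
i=26: min(r-i=1, Z[7]=0)=0; Z[26]=0
i=27: i≥r, start 0; Z[27]=2 scan→box=[27,29)
i=28: min(r-i=1, Z[1]=0)=0; Z[28]=0
i=29: i≥r, start 0; Z[29]=0
i=30: i≥r, start 0; Z[30]=0

[31, 0, 2, 0, 0, 0, 0, 0, 0, 3, 0, 1, 1, 1, 5, 0, 2, 0, 0, 8, 0, 2, 0, 0, 0, 0, 0, 2, 0, 0, 0]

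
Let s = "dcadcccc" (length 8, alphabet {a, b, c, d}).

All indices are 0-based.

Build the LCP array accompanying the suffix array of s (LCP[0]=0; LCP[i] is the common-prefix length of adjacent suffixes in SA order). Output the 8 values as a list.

rank | idx | suffix
   0 |   2 | adcccc
   1 |   7 | c
   2 |   1 | cadcccc
   3 |   6 | cc
   4 |   5 | ccc
   5 |   4 | cccc
   6 |   0 | dcadcccc
   7 |   3 | dcccc

SA = [2, 7, 1, 6, 5, 4, 0, 3]
[i] adj suffixes → lcp
  [1] 2/7 → 0 ('')
  [2] 7/1 → 1 ('c')
  [3] 1/6 → 1 ('c')
  [4] 6/5 → 2 ('cc')
  [5] 5/4 → 3 ('ccc')
  [6] 4/0 → 0 ('')
  [7] 0/3 → 2 ('dc')

[0, 0, 1, 1, 2, 3, 0, 2]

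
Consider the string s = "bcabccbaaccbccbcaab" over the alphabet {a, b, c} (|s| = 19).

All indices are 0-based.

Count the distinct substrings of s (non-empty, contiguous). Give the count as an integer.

157

rank | idx | suffix
   0 |  16 | aab
   1 |   7 | aaccbccbcaab
   2 |  17 | ab
   3 |   2 | abccbaaccbccbcaab
   4 |   8 | accbccbcaab
   5 |  18 | b
   6 |   6 | baaccbccbcaab
   7 |  14 | bcaab
   8 |   0 | bcabccbaaccbccbcaab
   9 |   3 | bccbaaccbccbcaab
  10 |  11 | bccbcaab
  11 |  15 | caab
  12 |   1 | cabccbaaccbccbcaab
  13 |   5 | cbaaccbccbcaab
  14 |  13 | cbcaab
  15 |  10 | cbccbcaab
  16 |   4 | ccbaaccbccbcaab
  17 |  12 | ccbcaab
  18 |   9 | ccbccbcaab

SA = [16, 7, 17, 2, 8, 18, 6, 14, 0, 3, 11, 15, 1, 5, 13, 10, 4, 12, 9]
rank  pair      lcp
   1  s[16:],s[7:]  2  'aa'
   2  s[7:],s[17:]  1  'a'
   3  s[17:],s[2:]  2  'ab'
   4  s[2:],s[8:]  1  'a'
   5  s[8:],s[18:]  0  ''
   6  s[18:],s[6:]  1  'b'
   7  s[6:],s[14:]  1  'b'
   8  s[14:],s[0:]  3  'bca'
   9  s[0:],s[3:]  2  'bc'
  10  s[3:],s[11:]  4  'bccb'
  11  s[11:],s[15:]  0  ''
  12  s[15:],s[1:]  2  'ca'
  13  s[1:],s[5:]  1  'c'
  14  s[5:],s[13:]  2  'cb'
  15  s[13:],s[10:]  3  'cbc'
  16  s[10:],s[4:]  1  'c'
  17  s[4:],s[12:]  3  'ccb'
  18  s[12:],s[9:]  4  'ccbc'

n(n+1)/2 = 19·20/2 = 190
Σ LCP = 0 + 2 + 1 + 2 + 1 + 0 + 1 + 1 + 3 + 2 + 4 + 0 + 2 + 1 + 2 + 3 + 1 + 3 + 4 = 33
distinct = 190 − 33 = 157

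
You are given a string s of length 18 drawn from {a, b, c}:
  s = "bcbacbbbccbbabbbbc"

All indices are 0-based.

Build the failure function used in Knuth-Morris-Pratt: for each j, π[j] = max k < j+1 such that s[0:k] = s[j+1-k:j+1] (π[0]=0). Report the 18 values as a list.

π[0] = 0
j=1 s[j]='c': π[1]=0 (border '')
j=2 s[j]='b': π[2]=1 (border 'b')
j=3 s[j]='a': k: 1→0; π[3]=0 (border '')
j=4 s[j]='c': π[4]=0 (border '')
j=5 s[j]='b': π[5]=1 (border 'b')
j=6 s[j]='b': k: 1→0; π[6]=1 (border 'b')
j=7 s[j]='b': k: 1→0; π[7]=1 (border 'b')
j=8 s[j]='c': π[8]=2 (border 'bc')
j=9 s[j]='c': k: 2→0; π[9]=0 (border '')
j=10 s[j]='b': π[10]=1 (border 'b')
j=11 s[j]='b': k: 1→0; π[11]=1 (border 'b')
j=12 s[j]='a': k: 1→0; π[12]=0 (border '')
j=13 s[j]='b': π[13]=1 (border 'b')
j=14 s[j]='b': k: 1→0; π[14]=1 (border 'b')
j=15 s[j]='b': k: 1→0; π[15]=1 (border 'b')
j=16 s[j]='b': k: 1→0; π[16]=1 (border 'b')
j=17 s[j]='c': π[17]=2 (border 'bc')

[0, 0, 1, 0, 0, 1, 1, 1, 2, 0, 1, 1, 0, 1, 1, 1, 1, 2]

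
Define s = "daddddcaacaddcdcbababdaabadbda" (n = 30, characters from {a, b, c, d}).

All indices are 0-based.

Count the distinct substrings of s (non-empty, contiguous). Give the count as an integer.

sorted suffixes:
  #0 SA[0]=29  'a'
  #1 SA[1]=22  'aabadbda'
  #2 SA[2]=7  'aacaddcdcbababdaabadbda'
  #3 SA[3]=17  'ababdaabadbda'
  #4 SA[4]=23  'abadbda'
  #5 SA[5]=19  'abdaabadbda'
  #6 SA[6]=8  'acaddcdcbababdaabadbda'
  #7 SA[7]=25  'adbda'
  #8 SA[8]=10  'addcdcbababdaabadbda'
  #9 SA[9]=1  'addddcaacaddcdcbababdaabadbda'
  #10 SA[10]=16  'bababdaabadbda'
  #11 SA[11]=18  'babdaabadbda'
  #12 SA[12]=24  'badbda'
  #13 SA[13]=27  'bda'
  #14 SA[14]=20  'bdaabadbda'
  #15 SA[15]=6  'caacaddcdcbababdaabadbda'
  #16 SA[16]=9  'caddcdcbababdaabadbda'
  #17 SA[17]=15  'cbababdaabadbda'
  #18 SA[18]=13  'cdcbababdaabadbda'
  #19 SA[19]=28  'da'
  #20 SA[20]=21  'daabadbda'
  #21 SA[21]=0  'daddddcaacaddcdcbababdaabadbda'
  #22 SA[22]=26  'dbda'
  #23 SA[23]=5  'dcaacaddcdcbababdaabadbda'
  #24 SA[24]=14  'dcbababdaabadbda'
  #25 SA[25]=12  'dcdcbababdaabadbda'
  #26 SA[26]=4  'ddcaacaddcdcbababdaabadbda'
  #27 SA[27]=11  'ddcdcbababdaabadbda'
  #28 SA[28]=3  'dddcaacaddcdcbababdaabadbda'
  #29 SA[29]=2  'ddddcaacaddcdcbababdaabadbda'

SA = [29, 22, 7, 17, 23, 19, 8, 25, 10, 1, 16, 18, 24, 27, 20, 6, 9, 15, 13, 28, 21, 0, 26, 5, 14, 12, 4, 11, 3, 2]
i: (SA[i-1],SA[i]) lcp shared
  1: (29,22) 1 'a'
  2: (22,7) 2 'aa'
  3: (7,17) 1 'a'
  4: (17,23) 3 'aba'
  5: (23,19) 2 'ab'
  6: (19,8) 1 'a'
  7: (8,25) 1 'a'
  8: (25,10) 2 'ad'
  9: (10,1) 3 'add'
  10: (1,16) 0 ''
  11: (16,18) 3 'bab'
  12: (18,24) 2 'ba'
  13: (24,27) 1 'b'
  14: (27,20) 3 'bda'
  15: (20,6) 0 ''
  16: (6,9) 2 'ca'
  17: (9,15) 1 'c'
  18: (15,13) 1 'c'
  19: (13,28) 0 ''
  20: (28,21) 2 'da'
  21: (21,0) 2 'da'
  22: (0,26) 1 'd'
  23: (26,5) 1 'd'
  24: (5,14) 2 'dc'
  25: (14,12) 2 'dc'
  26: (12,4) 1 'd'
  27: (4,11) 3 'ddc'
  28: (11,3) 2 'dd'
  29: (3,2) 3 'ddd'

n(n+1)/2 = 30·31/2 = 465
Σ LCP = 0 + 1 + 2 + 1 + 3 + 2 + 1 + 1 + 2 + 3 + 0 + 3 + 2 + 1 + 3 + 0 + 2 + 1 + 1 + 0 + 2 + 2 + 1 + 1 + 2 + 2 + 1 + 3 + 2 + 3 = 48
distinct = 465 − 48 = 417

417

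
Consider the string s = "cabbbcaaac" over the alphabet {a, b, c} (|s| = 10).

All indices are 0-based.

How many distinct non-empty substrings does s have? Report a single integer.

rank→(start, suffix):
  0 → (6, 'aaac')
  1 → (7, 'aac')
  2 → (1, 'abbbcaaac')
  3 → (8, 'ac')
  4 → (2, 'bbbcaaac')
  5 → (3, 'bbcaaac')
  6 → (4, 'bcaaac')
  7 → (9, 'c')
  8 → (5, 'caaac')
  9 → (0, 'cabbbcaaac')

SA = [6, 7, 1, 8, 2, 3, 4, 9, 5, 0]
i: (SA[i-1],SA[i]) lcp shared
  1: (6,7) 2 'aa'
  2: (7,1) 1 'a'
  3: (1,8) 1 'a'
  4: (8,2) 0 ''
  5: (2,3) 2 'bb'
  6: (3,4) 1 'b'
  7: (4,9) 0 ''
  8: (9,5) 1 'c'
  9: (5,0) 2 'ca'

n(n+1)/2 = 10·11/2 = 55
Σ LCP = 0 + 2 + 1 + 1 + 0 + 2 + 1 + 0 + 1 + 2 = 10
distinct = 55 − 10 = 45

45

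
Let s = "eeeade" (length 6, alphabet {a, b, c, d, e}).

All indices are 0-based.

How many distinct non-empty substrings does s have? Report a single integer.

rank | idx | suffix
   0 |   3 | ade
   1 |   4 | de
   2 |   5 | e
   3 |   2 | eade
   4 |   1 | eeade
   5 |   0 | eeeade

SA = [3, 4, 5, 2, 1, 0]
i: (SA[i-1],SA[i]) lcp shared
  1: (3,4) 0 ''
  2: (4,5) 0 ''
  3: (5,2) 1 'e'
  4: (2,1) 1 'e'
  5: (1,0) 2 'ee'

n(n+1)/2 = 6·7/2 = 21
Σ LCP = 0 + 0 + 0 + 1 + 1 + 2 = 4
distinct = 21 − 4 = 17

17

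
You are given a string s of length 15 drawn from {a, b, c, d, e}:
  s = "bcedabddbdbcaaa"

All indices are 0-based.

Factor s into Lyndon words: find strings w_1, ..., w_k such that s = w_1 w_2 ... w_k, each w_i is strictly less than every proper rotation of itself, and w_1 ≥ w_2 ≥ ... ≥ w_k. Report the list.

["bced", "abddbdbc", "a", "a", "a"]

emit factor 1: 'bced' (i=0, period=4)
emit factor 2: 'abddbdbc' (i=4, period=8)
emit factor 3: 'a' (i=12, period=1)
emit factor 4: 'a' (i=13, period=1)
emit factor 5: 'a' (i=14, period=1)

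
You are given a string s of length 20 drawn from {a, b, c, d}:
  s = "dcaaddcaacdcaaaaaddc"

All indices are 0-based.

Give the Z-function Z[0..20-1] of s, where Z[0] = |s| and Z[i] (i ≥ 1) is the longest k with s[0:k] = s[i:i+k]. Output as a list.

Z[0]=20
i=1: i≥r, start 0; Z[1]=0
i=2: i≥r, start 0; Z[2]=0
i=3: i≥r, start 0; Z[3]=0
i=4: i≥r, start 0; Z[4]=1 scan→box=[4,5)
i=5: i≥r, start 0; Z[5]=4 scan→box=[5,9)
i=6: min(r-i=3, Z[1]=0)=0; Z[6]=0
i=7: min(r-i=2, Z[2]=0)=0; Z[7]=0
i=8: min(r-i=1, Z[3]=0)=0; Z[8]=0
i=9: i≥r, start 0; Z[9]=0
i=10: i≥r, start 0; Z[10]=4 scan→box=[10,14)
i=11: min(r-i=3, Z[1]=0)=0; Z[11]=0
i=12: min(r-i=2, Z[2]=0)=0; Z[12]=0
i=13: min(r-i=1, Z[3]=0)=0; Z[13]=0
i=14: i≥r, start 0; Z[14]=0
i=15: i≥r, start 0; Z[15]=0
i=16: i≥r, start 0; Z[16]=0
i=17: i≥r, start 0; Z[17]=1 scan→box=[17,18)
i=18: i≥r, start 0; Z[18]=2 scan→box=[18,20)
i=19: min(r-i=1, Z[1]=0)=0; Z[19]=0

[20, 0, 0, 0, 1, 4, 0, 0, 0, 0, 4, 0, 0, 0, 0, 0, 0, 1, 2, 0]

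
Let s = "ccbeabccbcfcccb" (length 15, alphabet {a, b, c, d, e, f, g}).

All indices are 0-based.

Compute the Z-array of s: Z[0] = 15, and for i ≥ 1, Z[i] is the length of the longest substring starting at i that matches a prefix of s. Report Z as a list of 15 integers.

[15, 1, 0, 0, 0, 0, 3, 1, 0, 1, 0, 2, 3, 1, 0]

Z[0]=15
i=1: i≥r, start 0; Z[1]=1 extend→box=[1,2)
i=2: i≥r, start 0; Z[2]=0
i=3: i≥r, start 0; Z[3]=0
i=4: i≥r, start 0; Z[4]=0
i=5: i≥r, start 0; Z[5]=0
i=6: i≥r, start 0; Z[6]=3 extend→box=[6,9)
i=7: min(r-i=2, Z[1]=1)=1; Z[7]=1
i=8: min(r-i=1, Z[2]=0)=0; Z[8]=0
i=9: i≥r, start 0; Z[9]=1 extend→box=[9,10)
i=10: i≥r, start 0; Z[10]=0
i=11: i≥r, start 0; Z[11]=2 extend→box=[11,13)
i=12: min(r-i=1, Z[1]=1)=1; Z[12]=3 extend→box=[12,15)
i=13: min(r-i=2, Z[1]=1)=1; Z[13]=1
i=14: min(r-i=1, Z[2]=0)=0; Z[14]=0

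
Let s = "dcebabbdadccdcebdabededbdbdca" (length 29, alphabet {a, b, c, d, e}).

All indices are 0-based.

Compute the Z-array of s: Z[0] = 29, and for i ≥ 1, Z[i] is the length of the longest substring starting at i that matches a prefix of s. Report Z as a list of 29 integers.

[29, 0, 0, 0, 0, 0, 0, 1, 0, 2, 0, 0, 4, 0, 0, 0, 1, 0, 0, 0, 1, 0, 1, 0, 1, 0, 2, 0, 0]

Z[0]=29
i=1: outside box; Z[1]=0
i=2: outside box; Z[2]=0
i=3: outside box; Z[3]=0
i=4: outside box; Z[4]=0
i=5: outside box; Z[5]=0
i=6: outside box; Z[6]=0
i=7: outside box; Z[7]=1 extend→box=[7,8)
i=8: outside box; Z[8]=0
i=9: outside box; Z[9]=2 extend→box=[9,11)
i=10: min(r-i=1, Z[1]=0)=0; Z[10]=0
i=11: outside box; Z[11]=0
i=12: outside box; Z[12]=4 extend→box=[12,16)
i=13: min(r-i=3, Z[1]=0)=0; Z[13]=0
i=14: min(r-i=2, Z[2]=0)=0; Z[14]=0
i=15: min(r-i=1, Z[3]=0)=0; Z[15]=0
i=16: outside box; Z[16]=1 extend→box=[16,17)
i=17: outside box; Z[17]=0
i=18: outside box; Z[18]=0
i=19: outside box; Z[19]=0
i=20: outside box; Z[20]=1 extend→box=[20,21)
i=21: outside box; Z[21]=0
i=22: outside box; Z[22]=1 extend→box=[22,23)
i=23: outside box; Z[23]=0
i=24: outside box; Z[24]=1 extend→box=[24,25)
i=25: outside box; Z[25]=0
i=26: outside box; Z[26]=2 extend→box=[26,28)
i=27: min(r-i=1, Z[1]=0)=0; Z[27]=0
i=28: outside box; Z[28]=0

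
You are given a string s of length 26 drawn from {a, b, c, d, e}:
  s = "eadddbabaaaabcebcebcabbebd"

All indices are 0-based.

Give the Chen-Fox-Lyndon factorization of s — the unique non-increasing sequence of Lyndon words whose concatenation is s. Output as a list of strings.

emit factor 1: 'e' (i=0, period=1)
emit factor 2: 'adddb' (i=1, period=5)
emit factor 3: 'ab' (i=6, period=2)
emit factor 4: 'aaaabcebcebcabbebd' (i=8, period=18)

["e", "adddb", "ab", "aaaabcebcebcabbebd"]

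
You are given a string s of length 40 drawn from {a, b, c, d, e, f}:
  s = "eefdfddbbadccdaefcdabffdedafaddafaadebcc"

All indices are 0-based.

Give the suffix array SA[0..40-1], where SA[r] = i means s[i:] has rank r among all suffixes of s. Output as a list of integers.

rank | idx | suffix
   0 |  33 | aadebcc
   1 |  19 | abffdedafaddafaadebcc
   2 |   9 | adccdaefcdabffdedafaddafaadebcc
   3 |  28 | addafaadebcc
   4 |  34 | adebcc
   5 |  14 | aefcdabffdedafaddafaadebcc
   6 |  31 | afaadebcc
   7 |  26 | afaddafaadebcc
   8 |   8 | badccdaefcdabffdedafaddafaadebcc
   9 |   7 | bbadccdaefcdabffdedafaddafaadebcc
  10 |  37 | bcc
  11 |  20 | bffdedafaddafaadebcc
  12 |  39 | c
  13 |  38 | cc
  14 |  11 | ccdaefcdabffdedafaddafaadebcc
  15 |  17 | cdabffdedafaddafaadebcc
  16 |  12 | cdaefcdabffdedafaddafaadebcc
  17 |  18 | dabffdedafaddafaadebcc
  18 |  13 | daefcdabffdedafaddafaadebcc
  19 |  30 | dafaadebcc
  20 |  25 | dafaddafaadebcc
  21 |   6 | dbbadccdaefcdabffdedafaddafaadebcc
  22 |  10 | dccdaefcdabffdedafaddafaadebcc
  23 |  29 | ddafaadebcc
  24 |   5 | ddbbadccdaefcdabffdedafaddafaadebcc
  25 |  35 | debcc
  26 |  23 | dedafaddafaadebcc
  27 |   3 | dfddbbadccdaefcdabffdedafaddafaadebcc
  28 |  36 | ebcc
  29 |  24 | edafaddafaadebcc
  30 |   0 | eefdfddbbadccdaefcdabffdedafaddafaadebcc
  31 |  15 | efcdabffdedafaddafaadebcc
  32 |   1 | efdfddbbadccdaefcdabffdedafaddafaadebcc
  33 |  32 | faadebcc
  34 |  27 | faddafaadebcc
  35 |  16 | fcdabffdedafaddafaadebcc
  36 |   4 | fddbbadccdaefcdabffdedafaddafaadebcc
  37 |  22 | fdedafaddafaadebcc
  38 |   2 | fdfddbbadccdaefcdabffdedafaddafaadebcc
  39 |  21 | ffdedafaddafaadebcc

[33, 19, 9, 28, 34, 14, 31, 26, 8, 7, 37, 20, 39, 38, 11, 17, 12, 18, 13, 30, 25, 6, 10, 29, 5, 35, 23, 3, 36, 24, 0, 15, 1, 32, 27, 16, 4, 22, 2, 21]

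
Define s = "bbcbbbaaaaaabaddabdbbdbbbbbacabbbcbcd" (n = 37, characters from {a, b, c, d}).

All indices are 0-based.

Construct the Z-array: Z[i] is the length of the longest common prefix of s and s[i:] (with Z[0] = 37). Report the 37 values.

[37, 1, 0, 2, 2, 1, 0, 0, 0, 0, 0, 0, 1, 0, 0, 0, 0, 1, 0, 2, 1, 0, 2, 2, 2, 2, 1, 0, 0, 0, 2, 4, 1, 0, 1, 0, 0]

Z[0]=37
i=1: fresh scan; Z[1]=1 scan→box=[1,2)
i=2: fresh scan; Z[2]=0
i=3: fresh scan; Z[3]=2 scan→box=[3,5)
i=4: min(r-i=1, Z[1]=1)=1; Z[4]=2 scan→box=[4,6)
i=5: min(r-i=1, Z[1]=1)=1; Z[5]=1
i=6: fresh scan; Z[6]=0
i=7: fresh scan; Z[7]=0
i=8: fresh scan; Z[8]=0
i=9: fresh scan; Z[9]=0
i=10: fresh scan; Z[10]=0
i=11: fresh scan; Z[11]=0
i=12: fresh scan; Z[12]=1 scan→box=[12,13)
i=13: fresh scan; Z[13]=0
i=14: fresh scan; Z[14]=0
i=15: fresh scan; Z[15]=0
i=16: fresh scan; Z[16]=0
i=17: fresh scan; Z[17]=1 scan→box=[17,18)
i=18: fresh scan; Z[18]=0
i=19: fresh scan; Z[19]=2 scan→box=[19,21)
i=20: min(r-i=1, Z[1]=1)=1; Z[20]=1
i=21: fresh scan; Z[21]=0
i=22: fresh scan; Z[22]=2 scan→box=[22,24)
i=23: min(r-i=1, Z[1]=1)=1; Z[23]=2 scan→box=[23,25)
i=24: min(r-i=1, Z[1]=1)=1; Z[24]=2 scan→box=[24,26)
i=25: min(r-i=1, Z[1]=1)=1; Z[25]=2 scan→box=[25,27)
i=26: min(r-i=1, Z[1]=1)=1; Z[26]=1
i=27: fresh scan; Z[27]=0
i=28: fresh scan; Z[28]=0
i=29: fresh scan; Z[29]=0
i=30: fresh scan; Z[30]=2 scan→box=[30,32)
i=31: min(r-i=1, Z[1]=1)=1; Z[31]=4 scan→box=[31,35)
i=32: min(r-i=3, Z[1]=1)=1; Z[32]=1
i=33: min(r-i=2, Z[2]=0)=0; Z[33]=0
i=34: min(r-i=1, Z[3]=2)=1; Z[34]=1
i=35: fresh scan; Z[35]=0
i=36: fresh scan; Z[36]=0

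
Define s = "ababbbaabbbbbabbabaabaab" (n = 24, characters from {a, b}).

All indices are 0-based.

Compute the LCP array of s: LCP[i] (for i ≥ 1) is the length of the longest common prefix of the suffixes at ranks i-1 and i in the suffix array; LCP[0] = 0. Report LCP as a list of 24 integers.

rank→(start, suffix):
  0 → (21, 'aab')
  1 → (18, 'aabaab')
  2 → (6, 'aabbbbbabbabaabaab')
  3 → (22, 'ab')
  4 → (19, 'abaab')
  5 → (16, 'abaabaab')
  6 → (0, 'ababbbaabbbbbabbabaabaab')
  7 → (13, 'abbabaabaab')
  8 → (2, 'abbbaabbbbbabbabaabaab')
  9 → (7, 'abbbbbabbabaabaab')
  10 → (23, 'b')
  11 → (20, 'baab')
  12 → (17, 'baabaab')
  13 → (5, 'baabbbbbabbabaabaab')
  14 → (15, 'babaabaab')
  15 → (12, 'babbabaabaab')
  16 → (1, 'babbbaabbbbbabbabaabaab')
  17 → (4, 'bbaabbbbbabbabaabaab')
  18 → (14, 'bbabaabaab')
  19 → (11, 'bbabbabaabaab')
  20 → (3, 'bbbaabbbbbabbabaabaab')
  21 → (10, 'bbbabbabaabaab')
  22 → (9, 'bbbbabbabaabaab')
  23 → (8, 'bbbbbabbabaabaab')

SA = [21, 18, 6, 22, 19, 16, 0, 13, 2, 7, 23, 20, 17, 5, 15, 12, 1, 4, 14, 11, 3, 10, 9, 8]
rank  pair      lcp
   1  s[21:],s[18:]  3  'aab'
   2  s[18:],s[6:]  3  'aab'
   3  s[6:],s[22:]  1  'a'
   4  s[22:],s[19:]  2  'ab'
   5  s[19:],s[16:]  5  'abaab'
   6  s[16:],s[0:]  3  'aba'
   7  s[0:],s[13:]  2  'ab'
   8  s[13:],s[2:]  3  'abb'
   9  s[2:],s[7:]  4  'abbb'
  10  s[7:],s[23:]  0  ''
  11  s[23:],s[20:]  1  'b'
  12  s[20:],s[17:]  4  'baab'
  13  s[17:],s[5:]  4  'baab'
  14  s[5:],s[15:]  2  'ba'
  15  s[15:],s[12:]  3  'bab'
  16  s[12:],s[1:]  4  'babb'
  17  s[1:],s[4:]  1  'b'
  18  s[4:],s[14:]  3  'bba'
  19  s[14:],s[11:]  4  'bbab'
  20  s[11:],s[3:]  2  'bb'
  21  s[3:],s[10:]  4  'bbba'
  22  s[10:],s[9:]  3  'bbb'
  23  s[9:],s[8:]  4  'bbbb'

[0, 3, 3, 1, 2, 5, 3, 2, 3, 4, 0, 1, 4, 4, 2, 3, 4, 1, 3, 4, 2, 4, 3, 4]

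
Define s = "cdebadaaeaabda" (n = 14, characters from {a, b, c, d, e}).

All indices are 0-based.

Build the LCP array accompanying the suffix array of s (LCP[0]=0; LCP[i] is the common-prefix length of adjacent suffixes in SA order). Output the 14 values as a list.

rank→(start, suffix):
  0 → (13, 'a')
  1 → (9, 'aabda')
  2 → (6, 'aaeaabda')
  3 → (10, 'abda')
  4 → (4, 'adaaeaabda')
  5 → (7, 'aeaabda')
  6 → (3, 'badaaeaabda')
  7 → (11, 'bda')
  8 → (0, 'cdebadaaeaabda')
  9 → (12, 'da')
  10 → (5, 'daaeaabda')
  11 → (1, 'debadaaeaabda')
  12 → (8, 'eaabda')
  13 → (2, 'ebadaaeaabda')

SA = [13, 9, 6, 10, 4, 7, 3, 11, 0, 12, 5, 1, 8, 2]
rank  pair      lcp
   1  s[13:],s[9:]  1  'a'
   2  s[9:],s[6:]  2  'aa'
   3  s[6:],s[10:]  1  'a'
   4  s[10:],s[4:]  1  'a'
   5  s[4:],s[7:]  1  'a'
   6  s[7:],s[3:]  0  ''
   7  s[3:],s[11:]  1  'b'
   8  s[11:],s[0:]  0  ''
   9  s[0:],s[12:]  0  ''
  10  s[12:],s[5:]  2  'da'
  11  s[5:],s[1:]  1  'd'
  12  s[1:],s[8:]  0  ''
  13  s[8:],s[2:]  1  'e'

[0, 1, 2, 1, 1, 1, 0, 1, 0, 0, 2, 1, 0, 1]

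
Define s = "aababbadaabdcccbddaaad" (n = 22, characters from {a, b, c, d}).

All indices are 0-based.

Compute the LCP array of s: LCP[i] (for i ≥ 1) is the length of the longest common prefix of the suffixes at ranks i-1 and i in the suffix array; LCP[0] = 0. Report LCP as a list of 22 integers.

[0, 2, 3, 2, 1, 2, 2, 1, 2, 0, 2, 1, 1, 2, 0, 1, 2, 0, 1, 3, 1, 1]

sorted suffixes:
  #0 SA[0]=18  'aaad'
  #1 SA[1]=0  'aababbadaabdcccbddaaad'
  #2 SA[2]=8  'aabdcccbddaaad'
  #3 SA[3]=19  'aad'
  #4 SA[4]=1  'ababbadaabdcccbddaaad'
  #5 SA[5]=3  'abbadaabdcccbddaaad'
  #6 SA[6]=9  'abdcccbddaaad'
  #7 SA[7]=20  'ad'
  #8 SA[8]=6  'adaabdcccbddaaad'
  #9 SA[9]=2  'babbadaabdcccbddaaad'
  #10 SA[10]=5  'badaabdcccbddaaad'
  #11 SA[11]=4  'bbadaabdcccbddaaad'
  #12 SA[12]=10  'bdcccbddaaad'
  #13 SA[13]=15  'bddaaad'
  #14 SA[14]=14  'cbddaaad'
  #15 SA[15]=13  'ccbddaaad'
  #16 SA[16]=12  'cccbddaaad'
  #17 SA[17]=21  'd'
  #18 SA[18]=17  'daaad'
  #19 SA[19]=7  'daabdcccbddaaad'
  #20 SA[20]=11  'dcccbddaaad'
  #21 SA[21]=16  'ddaaad'

SA = [18, 0, 8, 19, 1, 3, 9, 20, 6, 2, 5, 4, 10, 15, 14, 13, 12, 21, 17, 7, 11, 16]
[i] adj suffixes → lcp
  [1] 18/0 → 2 ('aa')
  [2] 0/8 → 3 ('aab')
  [3] 8/19 → 2 ('aa')
  [4] 19/1 → 1 ('a')
  [5] 1/3 → 2 ('ab')
  [6] 3/9 → 2 ('ab')
  [7] 9/20 → 1 ('a')
  [8] 20/6 → 2 ('ad')
  [9] 6/2 → 0 ('')
  [10] 2/5 → 2 ('ba')
  [11] 5/4 → 1 ('b')
  [12] 4/10 → 1 ('b')
  [13] 10/15 → 2 ('bd')
  [14] 15/14 → 0 ('')
  [15] 14/13 → 1 ('c')
  [16] 13/12 → 2 ('cc')
  [17] 12/21 → 0 ('')
  [18] 21/17 → 1 ('d')
  [19] 17/7 → 3 ('daa')
  [20] 7/11 → 1 ('d')
  [21] 11/16 → 1 ('d')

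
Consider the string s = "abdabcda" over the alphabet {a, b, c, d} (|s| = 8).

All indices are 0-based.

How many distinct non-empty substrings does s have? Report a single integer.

30

sorted suffixes:
  #0 SA[0]=7  'a'
  #1 SA[1]=3  'abcda'
  #2 SA[2]=0  'abdabcda'
  #3 SA[3]=4  'bcda'
  #4 SA[4]=1  'bdabcda'
  #5 SA[5]=5  'cda'
  #6 SA[6]=6  'da'
  #7 SA[7]=2  'dabcda'

SA = [7, 3, 0, 4, 1, 5, 6, 2]
rank  pair      lcp
   1  s[7:],s[3:]  1  'a'
   2  s[3:],s[0:]  2  'ab'
   3  s[0:],s[4:]  0  ''
   4  s[4:],s[1:]  1  'b'
   5  s[1:],s[5:]  0  ''
   6  s[5:],s[6:]  0  ''
   7  s[6:],s[2:]  2  'da'

n(n+1)/2 = 8·9/2 = 36
Σ LCP = 0 + 1 + 2 + 0 + 1 + 0 + 0 + 2 = 6
distinct = 36 − 6 = 30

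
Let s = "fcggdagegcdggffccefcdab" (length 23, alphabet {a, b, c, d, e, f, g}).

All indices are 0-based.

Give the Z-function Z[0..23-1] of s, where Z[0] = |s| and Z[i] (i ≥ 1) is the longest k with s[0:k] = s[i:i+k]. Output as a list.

[23, 0, 0, 0, 0, 0, 0, 0, 0, 0, 0, 0, 0, 1, 2, 0, 0, 0, 2, 0, 0, 0, 0]

Z[0]=23
i=1: i≥r, start 0; Z[1]=0
i=2: i≥r, start 0; Z[2]=0
i=3: i≥r, start 0; Z[3]=0
i=4: i≥r, start 0; Z[4]=0
i=5: i≥r, start 0; Z[5]=0
i=6: i≥r, start 0; Z[6]=0
i=7: i≥r, start 0; Z[7]=0
i=8: i≥r, start 0; Z[8]=0
i=9: i≥r, start 0; Z[9]=0
i=10: i≥r, start 0; Z[10]=0
i=11: i≥r, start 0; Z[11]=0
i=12: i≥r, start 0; Z[12]=0
i=13: i≥r, start 0; Z[13]=1 extend→box=[13,14)
i=14: i≥r, start 0; Z[14]=2 extend→box=[14,16)
i=15: min(r-i=1, Z[1]=0)=0; Z[15]=0
i=16: i≥r, start 0; Z[16]=0
i=17: i≥r, start 0; Z[17]=0
i=18: i≥r, start 0; Z[18]=2 extend→box=[18,20)
i=19: min(r-i=1, Z[1]=0)=0; Z[19]=0
i=20: i≥r, start 0; Z[20]=0
i=21: i≥r, start 0; Z[21]=0
i=22: i≥r, start 0; Z[22]=0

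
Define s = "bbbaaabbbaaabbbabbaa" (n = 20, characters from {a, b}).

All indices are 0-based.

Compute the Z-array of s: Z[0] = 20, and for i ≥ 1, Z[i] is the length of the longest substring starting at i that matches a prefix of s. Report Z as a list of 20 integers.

Z[0]=20
i=1: i≥r, start 0; Z[1]=2 extend→box=[1,3)
i=2: min(r-i=1, Z[1]=2)=1; Z[2]=1
i=3: i≥r, start 0; Z[3]=0
i=4: i≥r, start 0; Z[4]=0
i=5: i≥r, start 0; Z[5]=0
i=6: i≥r, start 0; Z[6]=10 extend→box=[6,16)
i=7: min(r-i=9, Z[1]=2)=2; Z[7]=2
i=8: min(r-i=8, Z[2]=1)=1; Z[8]=1
i=9: min(r-i=7, Z[3]=0)=0; Z[9]=0
i=10: min(r-i=6, Z[4]=0)=0; Z[10]=0
i=11: min(r-i=5, Z[5]=0)=0; Z[11]=0
i=12: min(r-i=4, Z[6]=10)=4; Z[12]=4
i=13: min(r-i=3, Z[7]=2)=2; Z[13]=2
i=14: min(r-i=2, Z[8]=1)=1; Z[14]=1
i=15: min(r-i=1, Z[9]=0)=0; Z[15]=0
i=16: i≥r, start 0; Z[16]=2 extend→box=[16,18)
i=17: min(r-i=1, Z[1]=2)=1; Z[17]=1
i=18: i≥r, start 0; Z[18]=0
i=19: i≥r, start 0; Z[19]=0

[20, 2, 1, 0, 0, 0, 10, 2, 1, 0, 0, 0, 4, 2, 1, 0, 2, 1, 0, 0]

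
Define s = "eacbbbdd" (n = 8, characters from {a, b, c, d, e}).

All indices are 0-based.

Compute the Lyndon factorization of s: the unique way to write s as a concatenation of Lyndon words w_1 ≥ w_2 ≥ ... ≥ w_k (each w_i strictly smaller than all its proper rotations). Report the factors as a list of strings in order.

emit factor 1: 'e' (i=0, period=1)
emit factor 2: 'acbbbdd' (i=1, period=7)

["e", "acbbbdd"]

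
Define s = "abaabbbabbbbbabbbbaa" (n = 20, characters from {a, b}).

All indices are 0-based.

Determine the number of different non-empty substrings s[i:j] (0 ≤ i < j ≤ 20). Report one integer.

147

sorted suffixes:
  #0 SA[0]=19  'a'
  #1 SA[1]=18  'aa'
  #2 SA[2]=2  'aabbbabbbbbabbbbaa'
  #3 SA[3]=0  'abaabbbabbbbbabbbbaa'
  #4 SA[4]=3  'abbbabbbbbabbbbaa'
  #5 SA[5]=13  'abbbbaa'
  #6 SA[6]=7  'abbbbbabbbbaa'
  #7 SA[7]=17  'baa'
  #8 SA[8]=1  'baabbbabbbbbabbbbaa'
  #9 SA[9]=12  'babbbbaa'
  #10 SA[10]=6  'babbbbbabbbbaa'
  #11 SA[11]=16  'bbaa'
  #12 SA[12]=11  'bbabbbbaa'
  #13 SA[13]=5  'bbabbbbbabbbbaa'
  #14 SA[14]=15  'bbbaa'
  #15 SA[15]=10  'bbbabbbbaa'
  #16 SA[16]=4  'bbbabbbbbabbbbaa'
  #17 SA[17]=14  'bbbbaa'
  #18 SA[18]=9  'bbbbabbbbaa'
  #19 SA[19]=8  'bbbbbabbbbaa'

SA = [19, 18, 2, 0, 3, 13, 7, 17, 1, 12, 6, 16, 11, 5, 15, 10, 4, 14, 9, 8]
[i] adj suffixes → lcp
  [1] 19/18 → 1 ('a')
  [2] 18/2 → 2 ('aa')
  [3] 2/0 → 1 ('a')
  [4] 0/3 → 2 ('ab')
  [5] 3/13 → 4 ('abbb')
  [6] 13/7 → 5 ('abbbb')
  [7] 7/17 → 0 ('')
  [8] 17/1 → 3 ('baa')
  [9] 1/12 → 2 ('ba')
  [10] 12/6 → 6 ('babbbb')
  [11] 6/16 → 1 ('b')
  [12] 16/11 → 3 ('bba')
  [13] 11/5 → 7 ('bbabbbb')
  [14] 5/15 → 2 ('bb')
  [15] 15/10 → 4 ('bbba')
  [16] 10/4 → 8 ('bbbabbbb')
  [17] 4/14 → 3 ('bbb')
  [18] 14/9 → 5 ('bbbba')
  [19] 9/8 → 4 ('bbbb')

n(n+1)/2 = 20·21/2 = 210
Σ LCP = 0 + 1 + 2 + 1 + 2 + 4 + 5 + 0 + 3 + 2 + 6 + 1 + 3 + 7 + 2 + 4 + 8 + 3 + 5 + 4 = 63
distinct = 210 − 63 = 147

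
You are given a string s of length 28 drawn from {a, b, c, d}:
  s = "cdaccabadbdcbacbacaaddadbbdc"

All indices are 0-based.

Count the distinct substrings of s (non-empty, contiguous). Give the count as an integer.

365

sorted suffixes:
  #0 SA[0]=18  'aaddadbbdc'
  #1 SA[1]=5  'abadbdcbacbacaaddadbbdc'
  #2 SA[2]=16  'acaaddadbbdc'
  #3 SA[3]=13  'acbacaaddadbbdc'
  #4 SA[4]=2  'accabadbdcbacbacaaddadbbdc'
  #5 SA[5]=22  'adbbdc'
  #6 SA[6]=7  'adbdcbacbacaaddadbbdc'
  #7 SA[7]=19  'addadbbdc'
  #8 SA[8]=15  'bacaaddadbbdc'
  #9 SA[9]=12  'bacbacaaddadbbdc'
  #10 SA[10]=6  'badbdcbacbacaaddadbbdc'
  #11 SA[11]=24  'bbdc'
  #12 SA[12]=25  'bdc'
  #13 SA[13]=9  'bdcbacbacaaddadbbdc'
  #14 SA[14]=27  'c'
  #15 SA[15]=17  'caaddadbbdc'
  #16 SA[16]=4  'cabadbdcbacbacaaddadbbdc'
  #17 SA[17]=14  'cbacaaddadbbdc'
  #18 SA[18]=11  'cbacbacaaddadbbdc'
  #19 SA[19]=3  'ccabadbdcbacbacaaddadbbdc'
  #20 SA[20]=0  'cdaccabadbdcbacbacaaddadbbdc'
  #21 SA[21]=1  'daccabadbdcbacbacaaddadbbdc'
  #22 SA[22]=21  'dadbbdc'
  #23 SA[23]=23  'dbbdc'
  #24 SA[24]=8  'dbdcbacbacaaddadbbdc'
  #25 SA[25]=26  'dc'
  #26 SA[26]=10  'dcbacbacaaddadbbdc'
  #27 SA[27]=20  'ddadbbdc'

SA = [18, 5, 16, 13, 2, 22, 7, 19, 15, 12, 6, 24, 25, 9, 27, 17, 4, 14, 11, 3, 0, 1, 21, 23, 8, 26, 10, 20]
i: (SA[i-1],SA[i]) lcp shared
  1: (18,5) 1 'a'
  2: (5,16) 1 'a'
  3: (16,13) 2 'ac'
  4: (13,2) 2 'ac'
  5: (2,22) 1 'a'
  6: (22,7) 3 'adb'
  7: (7,19) 2 'ad'
  8: (19,15) 0 ''
  9: (15,12) 3 'bac'
  10: (12,6) 2 'ba'
  11: (6,24) 1 'b'
  12: (24,25) 1 'b'
  13: (25,9) 3 'bdc'
  14: (9,27) 0 ''
  15: (27,17) 1 'c'
  16: (17,4) 2 'ca'
  17: (4,14) 1 'c'
  18: (14,11) 4 'cbac'
  19: (11,3) 1 'c'
  20: (3,0) 1 'c'
  21: (0,1) 0 ''
  22: (1,21) 2 'da'
  23: (21,23) 1 'd'
  24: (23,8) 2 'db'
  25: (8,26) 1 'd'
  26: (26,10) 2 'dc'
  27: (10,20) 1 'd'

n(n+1)/2 = 28·29/2 = 406
Σ LCP = 0 + 1 + 1 + 2 + 2 + 1 + 3 + 2 + 0 + 3 + 2 + 1 + 1 + 3 + 0 + 1 + 2 + 1 + 4 + 1 + 1 + 0 + 2 + 1 + 2 + 1 + 2 + 1 = 41
distinct = 406 − 41 = 365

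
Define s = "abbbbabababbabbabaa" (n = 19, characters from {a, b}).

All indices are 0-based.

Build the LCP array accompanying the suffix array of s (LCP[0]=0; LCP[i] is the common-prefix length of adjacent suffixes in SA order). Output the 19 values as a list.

sorted suffixes:
  #0 SA[0]=18  'a'
  #1 SA[1]=17  'aa'
  #2 SA[2]=15  'abaa'
  #3 SA[3]=5  'abababbabbabaa'
  #4 SA[4]=7  'ababbabbabaa'
  #5 SA[5]=12  'abbabaa'
  #6 SA[6]=9  'abbabbabaa'
  #7 SA[7]=0  'abbbbabababbabbabaa'
  #8 SA[8]=16  'baa'
  #9 SA[9]=14  'babaa'
  #10 SA[10]=4  'babababbabbabaa'
  #11 SA[11]=6  'bababbabbabaa'
  #12 SA[12]=11  'babbabaa'
  #13 SA[13]=8  'babbabbabaa'
  #14 SA[14]=13  'bbabaa'
  #15 SA[15]=3  'bbabababbabbabaa'
  #16 SA[16]=10  'bbabbabaa'
  #17 SA[17]=2  'bbbabababbabbabaa'
  #18 SA[18]=1  'bbbbabababbabbabaa'

SA = [18, 17, 15, 5, 7, 12, 9, 0, 16, 14, 4, 6, 11, 8, 13, 3, 10, 2, 1]
[i] adj suffixes → lcp
  [1] 18/17 → 1 ('a')
  [2] 17/15 → 1 ('a')
  [3] 15/5 → 3 ('aba')
  [4] 5/7 → 4 ('abab')
  [5] 7/12 → 2 ('ab')
  [6] 12/9 → 5 ('abbab')
  [7] 9/0 → 3 ('abb')
  [8] 0/16 → 0 ('')
  [9] 16/14 → 2 ('ba')
  [10] 14/4 → 4 ('baba')
  [11] 4/6 → 5 ('babab')
  [12] 6/11 → 3 ('bab')
  [13] 11/8 → 6 ('babbab')
  [14] 8/13 → 1 ('b')
  [15] 13/3 → 5 ('bbaba')
  [16] 3/10 → 4 ('bbab')
  [17] 10/2 → 2 ('bb')
  [18] 2/1 → 3 ('bbb')

[0, 1, 1, 3, 4, 2, 5, 3, 0, 2, 4, 5, 3, 6, 1, 5, 4, 2, 3]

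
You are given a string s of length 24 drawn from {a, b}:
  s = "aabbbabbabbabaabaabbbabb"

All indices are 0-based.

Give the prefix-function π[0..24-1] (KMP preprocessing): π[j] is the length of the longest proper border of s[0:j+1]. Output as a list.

[0, 1, 0, 0, 0, 1, 0, 0, 1, 0, 0, 1, 0, 1, 2, 3, 1, 2, 3, 4, 5, 6, 7, 8]

π[0] = 0
j=1 s[j]='a': π[1]=1 (border 'a')
j=2 s[j]='b': k: 1→0; π[2]=0 (border '')
j=3 s[j]='b': π[3]=0 (border '')
j=4 s[j]='b': π[4]=0 (border '')
j=5 s[j]='a': π[5]=1 (border 'a')
j=6 s[j]='b': k: 1→0; π[6]=0 (border '')
j=7 s[j]='b': π[7]=0 (border '')
j=8 s[j]='a': π[8]=1 (border 'a')
j=9 s[j]='b': k: 1→0; π[9]=0 (border '')
j=10 s[j]='b': π[10]=0 (border '')
j=11 s[j]='a': π[11]=1 (border 'a')
j=12 s[j]='b': k: 1→0; π[12]=0 (border '')
j=13 s[j]='a': π[13]=1 (border 'a')
j=14 s[j]='a': π[14]=2 (border 'aa')
j=15 s[j]='b': π[15]=3 (border 'aab')
j=16 s[j]='a': k: 3→0; π[16]=1 (border 'a')
j=17 s[j]='a': π[17]=2 (border 'aa')
j=18 s[j]='b': π[18]=3 (border 'aab')
j=19 s[j]='b': π[19]=4 (border 'aabb')
j=20 s[j]='b': π[20]=5 (border 'aabbb')
j=21 s[j]='a': π[21]=6 (border 'aabbba')
j=22 s[j]='b': π[22]=7 (border 'aabbbab')
j=23 s[j]='b': π[23]=8 (border 'aabbbabb')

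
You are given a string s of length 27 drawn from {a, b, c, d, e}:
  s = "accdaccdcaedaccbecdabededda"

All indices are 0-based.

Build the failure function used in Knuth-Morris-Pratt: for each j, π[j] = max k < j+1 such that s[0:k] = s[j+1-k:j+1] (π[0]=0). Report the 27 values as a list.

[0, 0, 0, 0, 1, 2, 3, 4, 0, 1, 0, 0, 1, 2, 3, 0, 0, 0, 0, 1, 0, 0, 0, 0, 0, 0, 1]

π[0] = 0
j=1 s[j]='c': π[1]=0 (border '')
j=2 s[j]='c': π[2]=0 (border '')
j=3 s[j]='d': π[3]=0 (border '')
j=4 s[j]='a': π[4]=1 (border 'a')
j=5 s[j]='c': π[5]=2 (border 'ac')
j=6 s[j]='c': π[6]=3 (border 'acc')
j=7 s[j]='d': π[7]=4 (border 'accd')
j=8 s[j]='c': k: 4→0; π[8]=0 (border '')
j=9 s[j]='a': π[9]=1 (border 'a')
j=10 s[j]='e': k: 1→0; π[10]=0 (border '')
j=11 s[j]='d': π[11]=0 (border '')
j=12 s[j]='a': π[12]=1 (border 'a')
j=13 s[j]='c': π[13]=2 (border 'ac')
j=14 s[j]='c': π[14]=3 (border 'acc')
j=15 s[j]='b': k: 3→0; π[15]=0 (border '')
j=16 s[j]='e': π[16]=0 (border '')
j=17 s[j]='c': π[17]=0 (border '')
j=18 s[j]='d': π[18]=0 (border '')
j=19 s[j]='a': π[19]=1 (border 'a')
j=20 s[j]='b': k: 1→0; π[20]=0 (border '')
j=21 s[j]='e': π[21]=0 (border '')
j=22 s[j]='d': π[22]=0 (border '')
j=23 s[j]='e': π[23]=0 (border '')
j=24 s[j]='d': π[24]=0 (border '')
j=25 s[j]='d': π[25]=0 (border '')
j=26 s[j]='a': π[26]=1 (border 'a')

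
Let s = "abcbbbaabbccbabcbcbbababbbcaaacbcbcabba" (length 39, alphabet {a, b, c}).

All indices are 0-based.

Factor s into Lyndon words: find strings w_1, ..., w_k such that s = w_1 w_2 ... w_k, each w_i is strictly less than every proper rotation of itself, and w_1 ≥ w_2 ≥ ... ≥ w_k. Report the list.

["abcbbb", "aabbccbabcbcbbababbbc", "aaacbcbcabb", "a"]

emit factor 1: 'abcbbb' (i=0, period=6)
emit factor 2: 'aabbccbabcbcbbababbbc' (i=6, period=21)
emit factor 3: 'aaacbcbcabb' (i=27, period=11)
emit factor 4: 'a' (i=38, period=1)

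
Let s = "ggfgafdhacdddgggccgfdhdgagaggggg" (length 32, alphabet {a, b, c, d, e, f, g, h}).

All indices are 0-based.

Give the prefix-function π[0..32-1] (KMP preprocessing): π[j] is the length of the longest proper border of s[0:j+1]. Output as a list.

[0, 1, 0, 1, 0, 0, 0, 0, 0, 0, 0, 0, 0, 1, 2, 2, 0, 0, 1, 0, 0, 0, 0, 1, 0, 1, 0, 1, 2, 2, 2, 2]

π[0] = 0
j=1 s[j]='g': π[1]=1 (border 'g')
j=2 s[j]='f': k: 1→0; π[2]=0 (border '')
j=3 s[j]='g': π[3]=1 (border 'g')
j=4 s[j]='a': k: 1→0; π[4]=0 (border '')
j=5 s[j]='f': π[5]=0 (border '')
j=6 s[j]='d': π[6]=0 (border '')
j=7 s[j]='h': π[7]=0 (border '')
j=8 s[j]='a': π[8]=0 (border '')
j=9 s[j]='c': π[9]=0 (border '')
j=10 s[j]='d': π[10]=0 (border '')
j=11 s[j]='d': π[11]=0 (border '')
j=12 s[j]='d': π[12]=0 (border '')
j=13 s[j]='g': π[13]=1 (border 'g')
j=14 s[j]='g': π[14]=2 (border 'gg')
j=15 s[j]='g': k: 2→1; π[15]=2 (border 'gg')
j=16 s[j]='c': k: 2→1→0; π[16]=0 (border '')
j=17 s[j]='c': π[17]=0 (border '')
j=18 s[j]='g': π[18]=1 (border 'g')
j=19 s[j]='f': k: 1→0; π[19]=0 (border '')
j=20 s[j]='d': π[20]=0 (border '')
j=21 s[j]='h': π[21]=0 (border '')
j=22 s[j]='d': π[22]=0 (border '')
j=23 s[j]='g': π[23]=1 (border 'g')
j=24 s[j]='a': k: 1→0; π[24]=0 (border '')
j=25 s[j]='g': π[25]=1 (border 'g')
j=26 s[j]='a': k: 1→0; π[26]=0 (border '')
j=27 s[j]='g': π[27]=1 (border 'g')
j=28 s[j]='g': π[28]=2 (border 'gg')
j=29 s[j]='g': k: 2→1; π[29]=2 (border 'gg')
j=30 s[j]='g': k: 2→1; π[30]=2 (border 'gg')
j=31 s[j]='g': k: 2→1; π[31]=2 (border 'gg')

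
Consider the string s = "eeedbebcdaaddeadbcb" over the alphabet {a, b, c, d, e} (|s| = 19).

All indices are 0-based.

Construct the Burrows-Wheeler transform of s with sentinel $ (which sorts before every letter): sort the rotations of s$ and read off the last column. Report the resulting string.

bdeacdedbbcaeaddbee$

rank  rotation              last
    0  $eeedbebcdaaddeadbcb  b
    1  aaddeadbcb$eeedbebcd  d
    2  adbcb$eeedbebcdaadde  e
    3  addeadbcb$eeedbebcda  a
    4  b$eeedbebcdaaddeadbc  c
    5  bcb$eeedbebcdaaddead  d
    6  bcdaaddeadbcb$eeedbe  e
    7  bebcdaaddeadbcb$eeed  d
    8  cb$eeedbebcdaaddeadb  b
    9  cdaaddeadbcb$eeedbeb  b
   10  daaddeadbcb$eeedbebc  c
   11  dbcb$eeedbebcdaaddea  a
   12  dbebcdaaddeadbcb$eee  e
   13  ddeadbcb$eeedbebcdaa  a
   14  deadbcb$eeedbebcdaad  d
   15  eadbcb$eeedbebcdaadd  d
   16  ebcdaaddeadbcb$eeedb  b
   17  edbebcdaaddeadbcb$ee  e
   18  eedbebcdaaddeadbcb$e  e
   19  eeedbebcdaaddeadbcb$  $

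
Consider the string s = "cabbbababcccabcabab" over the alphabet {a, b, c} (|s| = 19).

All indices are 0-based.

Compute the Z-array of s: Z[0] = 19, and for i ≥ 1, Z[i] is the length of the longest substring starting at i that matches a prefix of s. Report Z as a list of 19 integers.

[19, 0, 0, 0, 0, 0, 0, 0, 0, 1, 1, 3, 0, 0, 3, 0, 0, 0, 0]

Z[0]=19
i=1: i≥r, start 0; Z[1]=0
i=2: i≥r, start 0; Z[2]=0
i=3: i≥r, start 0; Z[3]=0
i=4: i≥r, start 0; Z[4]=0
i=5: i≥r, start 0; Z[5]=0
i=6: i≥r, start 0; Z[6]=0
i=7: i≥r, start 0; Z[7]=0
i=8: i≥r, start 0; Z[8]=0
i=9: i≥r, start 0; Z[9]=1 grow→box=[9,10)
i=10: i≥r, start 0; Z[10]=1 grow→box=[10,11)
i=11: i≥r, start 0; Z[11]=3 grow→box=[11,14)
i=12: min(r-i=2, Z[1]=0)=0; Z[12]=0
i=13: min(r-i=1, Z[2]=0)=0; Z[13]=0
i=14: i≥r, start 0; Z[14]=3 grow→box=[14,17)
i=15: min(r-i=2, Z[1]=0)=0; Z[15]=0
i=16: min(r-i=1, Z[2]=0)=0; Z[16]=0
i=17: i≥r, start 0; Z[17]=0
i=18: i≥r, start 0; Z[18]=0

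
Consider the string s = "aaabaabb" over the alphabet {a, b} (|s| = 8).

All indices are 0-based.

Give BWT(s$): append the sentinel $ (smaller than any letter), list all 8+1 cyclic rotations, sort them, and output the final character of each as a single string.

rank  rotation   last
    0  $aaabaabb  b
    1  aaabaabb$  $
    2  aabaabb$a  a
    3  aabb$aaab  b
    4  abaabb$aa  a
    5  abb$aaaba  a
    6  b$aaabaab  b
    7  baabb$aaa  a
    8  bb$aaabaa  a

b$abaabaa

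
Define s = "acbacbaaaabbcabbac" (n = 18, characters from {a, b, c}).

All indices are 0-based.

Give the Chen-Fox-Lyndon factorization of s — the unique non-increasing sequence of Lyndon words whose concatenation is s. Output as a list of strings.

["acb", "acb", "aaaabbcabbac"]

emit factor 1: 'acb' (i=0, period=3)
emit factor 2: 'acb' (i=3, period=3)
emit factor 3: 'aaaabbcabbac' (i=6, period=12)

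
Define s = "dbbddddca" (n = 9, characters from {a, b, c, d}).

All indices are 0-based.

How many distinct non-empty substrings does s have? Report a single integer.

37

rank→(start, suffix):
  0 → (8, 'a')
  1 → (1, 'bbddddca')
  2 → (2, 'bddddca')
  3 → (7, 'ca')
  4 → (0, 'dbbddddca')
  5 → (6, 'dca')
  6 → (5, 'ddca')
  7 → (4, 'dddca')
  8 → (3, 'ddddca')

SA = [8, 1, 2, 7, 0, 6, 5, 4, 3]
[i] adj suffixes → lcp
  [1] 8/1 → 0 ('')
  [2] 1/2 → 1 ('b')
  [3] 2/7 → 0 ('')
  [4] 7/0 → 0 ('')
  [5] 0/6 → 1 ('d')
  [6] 6/5 → 1 ('d')
  [7] 5/4 → 2 ('dd')
  [8] 4/3 → 3 ('ddd')

n(n+1)/2 = 9·10/2 = 45
Σ LCP = 0 + 0 + 1 + 0 + 0 + 1 + 1 + 2 + 3 = 8
distinct = 45 − 8 = 37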